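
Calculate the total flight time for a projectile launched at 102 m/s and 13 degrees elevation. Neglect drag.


T = 2*v0*sin(theta)/g = 2*102*sin(13°)/9.81 = 4.678 s

4.678 s


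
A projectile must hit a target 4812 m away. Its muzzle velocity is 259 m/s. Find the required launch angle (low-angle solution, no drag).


sin(2*theta) = R*g/v0^2 = 4812*9.81/259^2 = 0.703712, theta = arcsin(0.703712)/2 = 22.36°

22.36 degrees


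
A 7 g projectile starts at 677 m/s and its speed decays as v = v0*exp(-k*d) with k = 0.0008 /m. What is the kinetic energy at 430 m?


v = v0*exp(-k*d) = 677*exp(-0.0008*430) = 479.945 m/s
E = 0.5*m*v^2 = 0.5*0.007*479.945^2 = 806.2 J

806.2 J


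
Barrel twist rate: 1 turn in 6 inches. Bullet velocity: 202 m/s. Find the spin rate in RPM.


twist_m = 6*0.0254 = 0.1524 m
spin = v/twist = 202/0.1524 = 1325.459 rev/s
RPM = spin*60 = 1325.459*60 ≈ 79528 RPM

79528 RPM


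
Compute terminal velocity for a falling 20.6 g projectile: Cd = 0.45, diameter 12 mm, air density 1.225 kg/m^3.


A = pi*(d/2)^2 = pi*(12/2000)^2 = 1.13097e-04 m^2
vt = sqrt(2mg/(Cd*rho*A)) = sqrt(2*0.0206*9.81/(0.45 * 1.225 * 1.13097e-04)) = 80.52 m/s

80.52 m/s


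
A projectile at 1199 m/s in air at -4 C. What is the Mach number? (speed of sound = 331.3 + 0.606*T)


a = 331.3 + 0.606*(-4) = 328.876 m/s
M = v/a = 1199/328.876 = 3.646

3.646


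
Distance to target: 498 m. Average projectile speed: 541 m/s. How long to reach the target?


t = d/v = 498/541 = 0.9205 s

0.9205 s


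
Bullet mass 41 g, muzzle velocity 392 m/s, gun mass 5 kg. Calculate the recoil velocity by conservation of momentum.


v_recoil = m_p * v_p / m_gun = 0.041 * 392 / 5 = 3.214 m/s

3.214 m/s


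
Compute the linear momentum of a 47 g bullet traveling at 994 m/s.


p = m*v = 0.047*994 = 46.72 kg·m/s

46.72 kg·m/s


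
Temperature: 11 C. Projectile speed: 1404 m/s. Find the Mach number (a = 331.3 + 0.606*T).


a = 331.3 + 0.606*(11) = 337.966 m/s
M = v/a = 1404/337.966 = 4.154

4.154


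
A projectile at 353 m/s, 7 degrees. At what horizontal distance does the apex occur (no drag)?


R = v0^2*sin(2*theta)/g = 353^2*sin(2*7°)/9.81 = 3072.95 m
apex_dist = R/2 = 3072.95/2 = 1536 m

1536 m


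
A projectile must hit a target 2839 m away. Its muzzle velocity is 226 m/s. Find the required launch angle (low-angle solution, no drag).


sin(2*theta) = R*g/v0^2 = 2839*9.81/226^2 = 0.545277, theta = arcsin(0.545277)/2 = 16.52°

16.52 degrees


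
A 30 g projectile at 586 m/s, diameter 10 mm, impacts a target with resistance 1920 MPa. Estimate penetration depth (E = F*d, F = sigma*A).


A = pi*(d/2)^2 = pi*(10/2)^2 = 78.5398 mm^2
E = 0.5*m*v^2 = 0.5*0.03*586^2 = 5150.94 J
depth = E/(sigma*A) = 5150.94 J / (1920 MPa * 78.5398 mm^2) = 5150.94/(1920 * 78.5398) m = 0.0341582 m ≈ 34.16 mm

34.16 mm


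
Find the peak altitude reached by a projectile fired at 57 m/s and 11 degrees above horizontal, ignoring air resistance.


H = (v0*sin(theta))^2 / (2g) = (57*sin(11°))^2 / (2*9.81) = 6.029 m

6.029 m


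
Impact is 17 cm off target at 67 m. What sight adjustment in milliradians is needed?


1 mrad subtends 1 cm per 10 m of range, so adj = error_cm / (dist_m / 10) = 17 / (67/10) = 2.537 mrad

2.537 mrad


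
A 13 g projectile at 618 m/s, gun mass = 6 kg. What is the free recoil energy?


v_r = m_p*v_p/m_gun = 0.013*618/6 = 1.339 m/s, E_r = 0.5*m_gun*v_r^2 = 0.5*6*1.339^2 = 5.379 J

5.379 J


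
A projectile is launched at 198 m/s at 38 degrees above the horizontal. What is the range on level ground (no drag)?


R = v0^2 * sin(2*theta) / g = 198^2 * sin(2*38°) / 9.81 = 3878 m

3878 m


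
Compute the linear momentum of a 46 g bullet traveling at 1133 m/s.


p = m*v = 0.046*1133 = 52.12 kg·m/s

52.12 kg·m/s


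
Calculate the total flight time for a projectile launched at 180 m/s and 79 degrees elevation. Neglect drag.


T = 2*v0*sin(theta)/g = 2*180*sin(79°)/9.81 = 36.02 s

36.02 s


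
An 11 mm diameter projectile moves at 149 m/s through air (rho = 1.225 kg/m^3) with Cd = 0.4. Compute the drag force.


A = pi*(d/2)^2 = pi*(11/2000)^2 = 9.50332e-05 m^2
Fd = 0.5*Cd*rho*A*v^2 = 0.5*0.4*1.225*9.50332e-05*149^2 = 0.5169 N

0.5169 N


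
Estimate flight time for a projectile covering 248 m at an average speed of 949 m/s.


t = d/v = 248/949 = 0.2613 s

0.2613 s


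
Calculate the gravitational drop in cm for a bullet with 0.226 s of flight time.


drop = 0.5*g*t^2 = 0.5*9.81*0.226^2 = 0.250528 m ≈ 25.05 cm

25.05 cm


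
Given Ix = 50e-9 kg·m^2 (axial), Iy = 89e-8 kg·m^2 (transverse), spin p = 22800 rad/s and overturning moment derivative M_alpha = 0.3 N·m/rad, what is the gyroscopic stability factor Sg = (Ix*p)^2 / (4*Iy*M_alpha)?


Sg = Ix^2 * p^2 / (4 * Iy * M_alpha) = (50e-9)^2 * 22800^2 / (4 * 89e-8 * 0.3) = 1.217

1.217


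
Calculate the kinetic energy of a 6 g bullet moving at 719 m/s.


E = 0.5*m*v^2 = 0.5*0.006*719^2 = 1551 J

1551 J


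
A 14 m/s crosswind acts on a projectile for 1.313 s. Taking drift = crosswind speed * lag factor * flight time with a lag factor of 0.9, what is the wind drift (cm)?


drift = v_wind * lag * t = 14 * 0.9 * 1.313 = 16.5438 m ≈ 1654 cm

1654 cm


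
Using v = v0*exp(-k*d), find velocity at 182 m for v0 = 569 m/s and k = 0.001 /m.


v = v0*exp(-k*d) = 569*exp(-0.001*182) = 474.3 m/s

474.3 m/s


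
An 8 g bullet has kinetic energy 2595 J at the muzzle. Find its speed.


v = sqrt(2*E/m) = sqrt(2*2595/0.008) = 805.5 m/s

805.5 m/s


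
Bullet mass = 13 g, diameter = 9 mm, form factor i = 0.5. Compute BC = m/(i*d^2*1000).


BC = m/(i*d^2*1000) = 13/(0.5 * 9^2 * 1000) = 0.000321

0.000321


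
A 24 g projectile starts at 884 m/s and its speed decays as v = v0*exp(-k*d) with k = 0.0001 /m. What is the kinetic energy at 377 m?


v = v0*exp(-k*d) = 884*exp(-0.0001*377) = 851.294 m/s
E = 0.5*m*v^2 = 0.5*0.024*851.294^2 = 8696 J

8696 J


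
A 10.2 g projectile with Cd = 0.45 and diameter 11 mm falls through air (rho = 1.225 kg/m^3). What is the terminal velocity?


A = pi*(d/2)^2 = pi*(11/2000)^2 = 9.50332e-05 m^2
vt = sqrt(2mg/(Cd*rho*A)) = sqrt(2*0.0102*9.81/(0.45 * 1.225 * 9.50332e-05)) = 61.81 m/s

61.81 m/s


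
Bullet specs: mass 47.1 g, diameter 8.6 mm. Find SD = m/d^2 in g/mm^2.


SD = m/d^2 = 47.1/8.6^2 = 0.6368 g/mm^2

0.6368 g/mm^2


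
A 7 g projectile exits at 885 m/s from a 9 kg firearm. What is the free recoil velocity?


v_recoil = m_p * v_p / m_gun = 0.007 * 885 / 9 = 0.6883 m/s

0.6883 m/s


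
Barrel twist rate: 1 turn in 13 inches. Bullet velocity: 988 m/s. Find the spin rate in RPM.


twist_m = 13*0.0254 = 0.3302 m
spin = v/twist = 988/0.3302 = 2992.126 rev/s
RPM = spin*60 = 2992.126*60 ≈ 179528 RPM

179528 RPM


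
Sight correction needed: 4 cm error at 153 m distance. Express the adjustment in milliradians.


1 mrad subtends 1 cm per 10 m of range, so adj = error_cm / (dist_m / 10) = 4 / (153/10) = 0.2614 mrad

0.2614 mrad


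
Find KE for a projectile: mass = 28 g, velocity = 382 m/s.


E = 0.5*m*v^2 = 0.5*0.028*382^2 = 2043 J

2043 J


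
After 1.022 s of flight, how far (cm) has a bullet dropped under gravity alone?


drop = 0.5*g*t^2 = 0.5*9.81*1.022^2 = 5.12319 m ≈ 512.3 cm

512.3 cm


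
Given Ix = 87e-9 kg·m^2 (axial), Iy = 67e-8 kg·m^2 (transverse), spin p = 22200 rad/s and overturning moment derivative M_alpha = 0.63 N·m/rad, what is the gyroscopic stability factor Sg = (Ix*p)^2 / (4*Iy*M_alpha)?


Sg = Ix^2 * p^2 / (4 * Iy * M_alpha) = (87e-9)^2 * 22200^2 / (4 * 67e-8 * 0.63) = 2.209

2.209


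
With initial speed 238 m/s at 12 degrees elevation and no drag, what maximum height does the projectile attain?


H = (v0*sin(theta))^2 / (2g) = (238*sin(12°))^2 / (2*9.81) = 124.8 m

124.8 m


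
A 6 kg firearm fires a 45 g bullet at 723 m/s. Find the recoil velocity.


v_recoil = m_p * v_p / m_gun = 0.045 * 723 / 6 = 5.422 m/s

5.422 m/s


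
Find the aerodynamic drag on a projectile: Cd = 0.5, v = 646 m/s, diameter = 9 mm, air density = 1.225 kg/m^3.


A = pi*(d/2)^2 = pi*(9/2000)^2 = 6.36173e-05 m^2
Fd = 0.5*Cd*rho*A*v^2 = 0.5*0.5*1.225*6.36173e-05*646^2 = 8.13 N

8.13 N


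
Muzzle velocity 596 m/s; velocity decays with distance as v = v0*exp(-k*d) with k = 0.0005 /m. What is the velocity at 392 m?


v = v0*exp(-k*d) = 596*exp(-0.0005*392) = 489.9 m/s

489.9 m/s


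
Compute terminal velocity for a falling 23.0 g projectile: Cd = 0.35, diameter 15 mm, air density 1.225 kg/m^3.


A = pi*(d/2)^2 = pi*(15/2000)^2 = 1.76715e-04 m^2
vt = sqrt(2mg/(Cd*rho*A)) = sqrt(2*0.023*9.81/(0.35 * 1.225 * 1.76715e-04)) = 77.17 m/s

77.17 m/s


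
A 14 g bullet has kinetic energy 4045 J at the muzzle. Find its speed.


v = sqrt(2*E/m) = sqrt(2*4045/0.014) = 760.2 m/s

760.2 m/s


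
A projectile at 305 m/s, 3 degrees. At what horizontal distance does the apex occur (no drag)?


R = v0^2*sin(2*theta)/g = 305^2*sin(2*3°)/9.81 = 991.209 m
apex_dist = R/2 = 991.209/2 = 495.6 m

495.6 m


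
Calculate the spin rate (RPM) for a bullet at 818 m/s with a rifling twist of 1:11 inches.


twist_m = 11*0.0254 = 0.2794 m
spin = v/twist = 818/0.2794 = 2927.702 rev/s
RPM = spin*60 = 2927.702*60 ≈ 175662 RPM

175662 RPM


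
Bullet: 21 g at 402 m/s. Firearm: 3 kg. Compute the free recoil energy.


v_r = m_p*v_p/m_gun = 0.021*402/3 = 2.814 m/s, E_r = 0.5*m_gun*v_r^2 = 0.5*3*2.814^2 = 11.88 J

11.88 J


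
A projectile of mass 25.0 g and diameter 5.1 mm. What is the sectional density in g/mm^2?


SD = m/d^2 = 25.0/5.1^2 = 0.9612 g/mm^2

0.9612 g/mm^2


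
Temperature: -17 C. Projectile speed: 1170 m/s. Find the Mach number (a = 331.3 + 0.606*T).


a = 331.3 + 0.606*(-17) = 320.998 m/s
M = v/a = 1170/320.998 = 3.645

3.645


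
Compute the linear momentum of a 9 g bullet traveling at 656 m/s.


p = m*v = 0.009*656 = 5.904 kg·m/s

5.904 kg·m/s


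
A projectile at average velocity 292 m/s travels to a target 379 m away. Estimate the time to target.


t = d/v = 379/292 = 1.298 s

1.298 s


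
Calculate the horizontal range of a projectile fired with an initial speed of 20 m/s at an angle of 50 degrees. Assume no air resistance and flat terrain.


R = v0^2 * sin(2*theta) / g = 20^2 * sin(2*50°) / 9.81 = 40.16 m

40.16 m


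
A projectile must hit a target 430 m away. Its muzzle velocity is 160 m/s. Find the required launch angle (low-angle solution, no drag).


sin(2*theta) = R*g/v0^2 = 430*9.81/160^2 = 0.164777, theta = arcsin(0.164777)/2 = 4.742°

4.742 degrees


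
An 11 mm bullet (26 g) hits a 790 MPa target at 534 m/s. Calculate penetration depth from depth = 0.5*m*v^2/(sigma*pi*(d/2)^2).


A = pi*(d/2)^2 = pi*(11/2)^2 = 95.0332 mm^2
E = 0.5*m*v^2 = 0.5*0.026*534^2 = 3707.03 J
depth = E/(sigma*A) = 3707.03 J / (790 MPa * 95.0332 mm^2) = 3707.03/(790 * 95.0332) m = 0.0493769 m ≈ 49.38 mm

49.38 mm


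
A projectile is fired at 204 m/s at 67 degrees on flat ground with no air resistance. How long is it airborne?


T = 2*v0*sin(theta)/g = 2*204*sin(67°)/9.81 = 38.28 s

38.28 s


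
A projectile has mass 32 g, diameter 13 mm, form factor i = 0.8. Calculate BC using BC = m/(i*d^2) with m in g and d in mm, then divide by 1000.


BC = m/(i*d^2*1000) = 32/(0.8 * 13^2 * 1000) = 0.0002367

0.0002367


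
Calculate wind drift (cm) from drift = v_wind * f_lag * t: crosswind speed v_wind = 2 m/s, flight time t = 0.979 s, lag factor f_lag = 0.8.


drift = v_wind * lag * t = 2 * 0.8 * 0.979 = 1.5664 m ≈ 156.6 cm

156.6 cm


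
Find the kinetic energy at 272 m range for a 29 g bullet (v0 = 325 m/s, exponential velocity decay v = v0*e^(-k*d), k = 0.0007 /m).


v = v0*exp(-k*d) = 325*exp(-0.0007*272) = 268.654 m/s
E = 0.5*m*v^2 = 0.5*0.029*268.654^2 = 1047 J

1047 J


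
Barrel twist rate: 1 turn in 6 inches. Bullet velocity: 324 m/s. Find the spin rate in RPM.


twist_m = 6*0.0254 = 0.1524 m
spin = v/twist = 324/0.1524 = 2125.984 rev/s
RPM = spin*60 = 2125.984*60 ≈ 127559 RPM

127559 RPM


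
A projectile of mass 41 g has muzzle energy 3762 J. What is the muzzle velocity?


v = sqrt(2*E/m) = sqrt(2*3762/0.041) = 428.4 m/s

428.4 m/s


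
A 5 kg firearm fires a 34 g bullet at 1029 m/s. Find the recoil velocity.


v_recoil = m_p * v_p / m_gun = 0.034 * 1029 / 5 = 6.997 m/s

6.997 m/s


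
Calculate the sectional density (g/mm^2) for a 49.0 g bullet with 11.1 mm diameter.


SD = m/d^2 = 49.0/11.1^2 = 0.3977 g/mm^2

0.3977 g/mm^2


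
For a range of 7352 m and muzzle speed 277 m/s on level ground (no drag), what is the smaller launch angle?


sin(2*theta) = R*g/v0^2 = 7352*9.81/277^2 = 0.939972, theta = arcsin(0.939972)/2 = 35.02°

35.02 degrees


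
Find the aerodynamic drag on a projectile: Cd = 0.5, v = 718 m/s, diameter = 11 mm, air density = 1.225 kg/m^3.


A = pi*(d/2)^2 = pi*(11/2000)^2 = 9.50332e-05 m^2
Fd = 0.5*Cd*rho*A*v^2 = 0.5*0.5*1.225*9.50332e-05*718^2 = 15 N

15 N


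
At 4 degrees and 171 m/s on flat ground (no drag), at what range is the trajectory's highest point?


R = v0^2*sin(2*theta)/g = 171^2*sin(2*4°)/9.81 = 414.838 m
apex_dist = R/2 = 414.838/2 = 207.4 m

207.4 m


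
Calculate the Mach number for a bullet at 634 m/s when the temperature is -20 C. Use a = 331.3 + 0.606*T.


a = 331.3 + 0.606*(-20) = 319.18 m/s
M = v/a = 634/319.18 = 1.986

1.986


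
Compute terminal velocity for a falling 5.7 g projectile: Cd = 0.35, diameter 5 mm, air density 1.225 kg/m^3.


A = pi*(d/2)^2 = pi*(5/2000)^2 = 1.96350e-05 m^2
vt = sqrt(2mg/(Cd*rho*A)) = sqrt(2*0.0057*9.81/(0.35 * 1.225 * 1.96350e-05)) = 115.3 m/s

115.3 m/s


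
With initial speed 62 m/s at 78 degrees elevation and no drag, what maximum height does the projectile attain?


H = (v0*sin(theta))^2 / (2g) = (62*sin(78°))^2 / (2*9.81) = 187.5 m

187.5 m


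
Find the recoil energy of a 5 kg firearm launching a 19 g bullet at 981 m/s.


v_r = m_p*v_p/m_gun = 0.019*981/5 = 3.7278 m/s, E_r = 0.5*m_gun*v_r^2 = 0.5*5*3.7278^2 = 34.74 J

34.74 J


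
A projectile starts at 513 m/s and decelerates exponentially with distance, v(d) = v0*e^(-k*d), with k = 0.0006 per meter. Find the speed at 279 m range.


v = v0*exp(-k*d) = 513*exp(-0.0006*279) = 433.9 m/s

433.9 m/s


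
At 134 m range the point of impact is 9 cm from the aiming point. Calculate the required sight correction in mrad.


1 mrad subtends 1 cm per 10 m of range, so adj = error_cm / (dist_m / 10) = 9 / (134/10) = 0.6716 mrad

0.6716 mrad


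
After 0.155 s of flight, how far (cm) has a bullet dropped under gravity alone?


drop = 0.5*g*t^2 = 0.5*9.81*0.155^2 = 0.117843 m ≈ 11.78 cm

11.78 cm


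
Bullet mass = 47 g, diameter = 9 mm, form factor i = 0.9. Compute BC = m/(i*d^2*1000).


BC = m/(i*d^2*1000) = 47/(0.9 * 9^2 * 1000) = 0.0006447

0.0006447


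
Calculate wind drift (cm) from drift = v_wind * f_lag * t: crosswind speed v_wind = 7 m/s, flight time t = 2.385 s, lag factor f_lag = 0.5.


drift = v_wind * lag * t = 7 * 0.5 * 2.385 = 8.3475 m ≈ 834.8 cm

834.8 cm


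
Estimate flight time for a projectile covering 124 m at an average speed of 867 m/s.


t = d/v = 124/867 = 0.143 s

0.143 s


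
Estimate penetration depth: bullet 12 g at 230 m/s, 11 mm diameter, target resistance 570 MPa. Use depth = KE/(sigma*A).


A = pi*(d/2)^2 = pi*(11/2)^2 = 95.0332 mm^2
E = 0.5*m*v^2 = 0.5*0.012*230^2 = 317.4 J
depth = E/(sigma*A) = 317.4 J / (570 MPa * 95.0332 mm^2) = 317.4/(570 * 95.0332) m = 0.00585945 m ≈ 5.859 mm

5.859 mm


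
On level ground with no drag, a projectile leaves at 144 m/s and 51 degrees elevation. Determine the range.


R = v0^2 * sin(2*theta) / g = 144^2 * sin(2*51°) / 9.81 = 2068 m

2068 m


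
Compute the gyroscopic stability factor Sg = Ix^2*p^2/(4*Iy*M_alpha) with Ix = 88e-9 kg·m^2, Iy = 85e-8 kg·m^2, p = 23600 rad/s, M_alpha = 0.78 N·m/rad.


Sg = Ix^2 * p^2 / (4 * Iy * M_alpha) = (88e-9)^2 * 23600^2 / (4 * 85e-8 * 0.78) = 1.626

1.626


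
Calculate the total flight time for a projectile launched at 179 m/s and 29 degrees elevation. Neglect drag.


T = 2*v0*sin(theta)/g = 2*179*sin(29°)/9.81 = 17.69 s

17.69 s


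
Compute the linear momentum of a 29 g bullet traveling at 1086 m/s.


p = m*v = 0.029*1086 = 31.49 kg·m/s

31.49 kg·m/s


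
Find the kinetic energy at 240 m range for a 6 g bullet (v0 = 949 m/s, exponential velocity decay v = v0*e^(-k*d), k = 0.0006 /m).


v = v0*exp(-k*d) = 949*exp(-0.0006*240) = 821.727 m/s
E = 0.5*m*v^2 = 0.5*0.006*821.727^2 = 2026 J

2026 J


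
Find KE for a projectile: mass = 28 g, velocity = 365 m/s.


E = 0.5*m*v^2 = 0.5*0.028*365^2 = 1865 J

1865 J


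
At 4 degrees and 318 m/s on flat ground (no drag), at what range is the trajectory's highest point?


R = v0^2*sin(2*theta)/g = 318^2*sin(2*4°)/9.81 = 1434.63 m
apex_dist = R/2 = 1434.63/2 = 717.3 m

717.3 m


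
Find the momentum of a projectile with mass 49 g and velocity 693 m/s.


p = m*v = 0.049*693 = 33.96 kg·m/s

33.96 kg·m/s


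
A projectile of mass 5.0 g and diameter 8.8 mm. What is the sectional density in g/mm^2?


SD = m/d^2 = 5.0/8.8^2 = 0.06457 g/mm^2

0.06457 g/mm^2


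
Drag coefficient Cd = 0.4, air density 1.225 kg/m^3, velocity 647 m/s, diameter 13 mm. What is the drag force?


A = pi*(d/2)^2 = pi*(13/2000)^2 = 1.32732e-04 m^2
Fd = 0.5*Cd*rho*A*v^2 = 0.5*0.4*1.225*1.32732e-04*647^2 = 13.61 N

13.61 N


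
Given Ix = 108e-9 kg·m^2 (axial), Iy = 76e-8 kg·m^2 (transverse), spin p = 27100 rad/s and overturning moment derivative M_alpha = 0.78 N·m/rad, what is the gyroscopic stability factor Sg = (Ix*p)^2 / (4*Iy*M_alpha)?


Sg = Ix^2 * p^2 / (4 * Iy * M_alpha) = (108e-9)^2 * 27100^2 / (4 * 76e-8 * 0.78) = 3.613

3.613


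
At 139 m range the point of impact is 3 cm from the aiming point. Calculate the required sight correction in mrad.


1 mrad subtends 1 cm per 10 m of range, so adj = error_cm / (dist_m / 10) = 3 / (139/10) = 0.2158 mrad

0.2158 mrad


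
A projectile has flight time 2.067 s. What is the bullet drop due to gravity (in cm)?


drop = 0.5*g*t^2 = 0.5*9.81*2.067^2 = 20.9566 m ≈ 2096 cm

2096 cm


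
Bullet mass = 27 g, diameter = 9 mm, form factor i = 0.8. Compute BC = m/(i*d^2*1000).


BC = m/(i*d^2*1000) = 27/(0.8 * 9^2 * 1000) = 0.0004167

0.0004167


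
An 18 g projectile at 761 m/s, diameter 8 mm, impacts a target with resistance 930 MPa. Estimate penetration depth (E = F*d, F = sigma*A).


A = pi*(d/2)^2 = pi*(8/2)^2 = 50.2655 mm^2
E = 0.5*m*v^2 = 0.5*0.018*761^2 = 5212.09 J
depth = E/(sigma*A) = 5212.09 J / (930 MPa * 50.2655 mm^2) = 5212.09/(930 * 50.2655) m = 0.111496 m ≈ 111.5 mm

111.5 mm


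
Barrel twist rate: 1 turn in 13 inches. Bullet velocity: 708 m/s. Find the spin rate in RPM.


twist_m = 13*0.0254 = 0.3302 m
spin = v/twist = 708/0.3302 = 2144.155 rev/s
RPM = spin*60 = 2144.155*60 ≈ 128649 RPM

128649 RPM


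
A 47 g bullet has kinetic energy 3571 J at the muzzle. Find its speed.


v = sqrt(2*E/m) = sqrt(2*3571/0.047) = 389.8 m/s

389.8 m/s


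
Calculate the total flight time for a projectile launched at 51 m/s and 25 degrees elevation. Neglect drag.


T = 2*v0*sin(theta)/g = 2*51*sin(25°)/9.81 = 4.394 s

4.394 s


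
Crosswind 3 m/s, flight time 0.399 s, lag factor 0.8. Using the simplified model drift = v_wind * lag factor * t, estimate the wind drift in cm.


drift = v_wind * lag * t = 3 * 0.8 * 0.399 = 0.9576 m ≈ 95.76 cm

95.76 cm


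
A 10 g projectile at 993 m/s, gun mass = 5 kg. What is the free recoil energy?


v_r = m_p*v_p/m_gun = 0.01*993/5 = 1.986 m/s, E_r = 0.5*m_gun*v_r^2 = 0.5*5*1.986^2 = 9.86 J

9.86 J


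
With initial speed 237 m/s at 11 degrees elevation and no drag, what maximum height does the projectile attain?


H = (v0*sin(theta))^2 / (2g) = (237*sin(11°))^2 / (2*9.81) = 104.2 m

104.2 m


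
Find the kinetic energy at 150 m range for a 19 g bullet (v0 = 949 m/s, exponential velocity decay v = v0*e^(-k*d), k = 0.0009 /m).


v = v0*exp(-k*d) = 949*exp(-0.0009*150) = 829.156 m/s
E = 0.5*m*v^2 = 0.5*0.019*829.156^2 = 6531 J

6531 J


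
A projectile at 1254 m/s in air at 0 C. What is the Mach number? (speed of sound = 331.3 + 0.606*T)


a = 331.3 + 0.606*(0) = 331.3 m/s
M = v/a = 1254/331.3 = 3.785

3.785


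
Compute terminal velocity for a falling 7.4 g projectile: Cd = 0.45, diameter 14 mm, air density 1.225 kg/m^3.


A = pi*(d/2)^2 = pi*(14/2000)^2 = 1.53938e-04 m^2
vt = sqrt(2mg/(Cd*rho*A)) = sqrt(2*0.0074*9.81/(0.45 * 1.225 * 1.53938e-04)) = 41.36 m/s

41.36 m/s


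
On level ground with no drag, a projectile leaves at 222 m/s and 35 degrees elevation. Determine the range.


R = v0^2 * sin(2*theta) / g = 222^2 * sin(2*35°) / 9.81 = 4721 m

4721 m


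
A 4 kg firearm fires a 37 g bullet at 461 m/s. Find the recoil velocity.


v_recoil = m_p * v_p / m_gun = 0.037 * 461 / 4 = 4.264 m/s

4.264 m/s


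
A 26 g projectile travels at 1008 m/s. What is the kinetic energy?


E = 0.5*m*v^2 = 0.5*0.026*1008^2 = 13209 J

13209 J


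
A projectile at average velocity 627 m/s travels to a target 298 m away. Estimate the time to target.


t = d/v = 298/627 = 0.4753 s

0.4753 s


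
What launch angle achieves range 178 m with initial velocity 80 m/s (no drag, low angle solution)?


sin(2*theta) = R*g/v0^2 = 178*9.81/80^2 = 0.272841, theta = arcsin(0.272841)/2 = 7.917°

7.917 degrees


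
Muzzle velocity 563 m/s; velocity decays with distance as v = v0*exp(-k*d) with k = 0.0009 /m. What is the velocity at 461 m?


v = v0*exp(-k*d) = 563*exp(-0.0009*461) = 371.8 m/s

371.8 m/s


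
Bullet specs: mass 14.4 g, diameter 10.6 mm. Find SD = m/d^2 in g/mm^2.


SD = m/d^2 = 14.4/10.6^2 = 0.1282 g/mm^2

0.1282 g/mm^2


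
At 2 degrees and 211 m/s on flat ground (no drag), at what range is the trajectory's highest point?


R = v0^2*sin(2*theta)/g = 211^2*sin(2*2°)/9.81 = 316.578 m
apex_dist = R/2 = 316.578/2 = 158.3 m

158.3 m


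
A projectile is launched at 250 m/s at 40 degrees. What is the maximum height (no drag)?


H = (v0*sin(theta))^2 / (2g) = (250*sin(40°))^2 / (2*9.81) = 1316 m

1316 m


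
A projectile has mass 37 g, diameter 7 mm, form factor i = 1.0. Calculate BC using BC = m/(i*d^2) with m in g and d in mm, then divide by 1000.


BC = m/(i*d^2*1000) = 37/(1.0 * 7^2 * 1000) = 0.0007551

0.0007551


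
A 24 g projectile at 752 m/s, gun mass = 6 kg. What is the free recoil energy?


v_r = m_p*v_p/m_gun = 0.024*752/6 = 3.008 m/s, E_r = 0.5*m_gun*v_r^2 = 0.5*6*3.008^2 = 27.14 J

27.14 J


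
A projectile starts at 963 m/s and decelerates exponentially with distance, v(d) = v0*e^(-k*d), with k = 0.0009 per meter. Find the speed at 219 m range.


v = v0*exp(-k*d) = 963*exp(-0.0009*219) = 790.7 m/s

790.7 m/s


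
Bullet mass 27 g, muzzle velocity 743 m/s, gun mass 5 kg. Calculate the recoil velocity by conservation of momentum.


v_recoil = m_p * v_p / m_gun = 0.027 * 743 / 5 = 4.012 m/s

4.012 m/s


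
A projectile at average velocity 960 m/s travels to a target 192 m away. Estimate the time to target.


t = d/v = 192/960 = 0.2 s

0.2 s


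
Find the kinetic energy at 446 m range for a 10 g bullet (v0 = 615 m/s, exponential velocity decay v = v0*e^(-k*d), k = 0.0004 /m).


v = v0*exp(-k*d) = 615*exp(-0.0004*446) = 514.514 m/s
E = 0.5*m*v^2 = 0.5*0.01*514.514^2 = 1324 J

1324 J


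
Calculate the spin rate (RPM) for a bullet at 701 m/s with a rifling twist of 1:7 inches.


twist_m = 7*0.0254 = 0.1778 m
spin = v/twist = 701/0.1778 = 3942.632 rev/s
RPM = spin*60 = 3942.632*60 ≈ 236558 RPM

236558 RPM


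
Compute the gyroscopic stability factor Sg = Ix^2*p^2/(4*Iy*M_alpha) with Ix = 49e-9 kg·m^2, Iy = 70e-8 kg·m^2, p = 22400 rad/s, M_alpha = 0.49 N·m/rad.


Sg = Ix^2 * p^2 / (4 * Iy * M_alpha) = (49e-9)^2 * 22400^2 / (4 * 70e-8 * 0.49) = 0.8781

0.8781


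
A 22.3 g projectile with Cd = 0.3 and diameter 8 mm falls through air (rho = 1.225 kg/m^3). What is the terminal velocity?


A = pi*(d/2)^2 = pi*(8/2000)^2 = 5.02655e-05 m^2
vt = sqrt(2mg/(Cd*rho*A)) = sqrt(2*0.0223*9.81/(0.3 * 1.225 * 5.02655e-05)) = 153.9 m/s

153.9 m/s


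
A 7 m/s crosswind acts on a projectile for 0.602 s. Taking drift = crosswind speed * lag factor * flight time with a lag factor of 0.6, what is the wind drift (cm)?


drift = v_wind * lag * t = 7 * 0.6 * 0.602 = 2.5284 m ≈ 252.8 cm

252.8 cm


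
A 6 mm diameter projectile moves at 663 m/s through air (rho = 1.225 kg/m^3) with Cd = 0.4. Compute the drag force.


A = pi*(d/2)^2 = pi*(6/2000)^2 = 2.82743e-05 m^2
Fd = 0.5*Cd*rho*A*v^2 = 0.5*0.4*1.225*2.82743e-05*663^2 = 3.045 N

3.045 N


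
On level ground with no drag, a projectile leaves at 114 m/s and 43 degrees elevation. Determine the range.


R = v0^2 * sin(2*theta) / g = 114^2 * sin(2*43°) / 9.81 = 1322 m

1322 m


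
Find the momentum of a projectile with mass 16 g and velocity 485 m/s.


p = m*v = 0.016*485 = 7.76 kg·m/s

7.76 kg·m/s


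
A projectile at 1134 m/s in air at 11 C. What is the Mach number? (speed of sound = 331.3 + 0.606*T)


a = 331.3 + 0.606*(11) = 337.966 m/s
M = v/a = 1134/337.966 = 3.355

3.355


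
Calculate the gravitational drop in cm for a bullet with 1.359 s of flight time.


drop = 0.5*g*t^2 = 0.5*9.81*1.359^2 = 9.05895 m ≈ 905.9 cm

905.9 cm


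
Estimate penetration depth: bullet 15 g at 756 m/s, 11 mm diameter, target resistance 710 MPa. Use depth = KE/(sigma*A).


A = pi*(d/2)^2 = pi*(11/2)^2 = 95.0332 mm^2
E = 0.5*m*v^2 = 0.5*0.015*756^2 = 4286.52 J
depth = E/(sigma*A) = 4286.52 J / (710 MPa * 95.0332 mm^2) = 4286.52/(710 * 95.0332) m = 0.0635289 m ≈ 63.53 mm

63.53 mm


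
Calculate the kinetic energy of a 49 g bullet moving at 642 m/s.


E = 0.5*m*v^2 = 0.5*0.049*642^2 = 10098 J

10098 J


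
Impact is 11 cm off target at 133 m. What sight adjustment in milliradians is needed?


1 mrad subtends 1 cm per 10 m of range, so adj = error_cm / (dist_m / 10) = 11 / (133/10) = 0.8271 mrad

0.8271 mrad


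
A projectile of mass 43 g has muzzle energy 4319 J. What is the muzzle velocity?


v = sqrt(2*E/m) = sqrt(2*4319/0.043) = 448.2 m/s

448.2 m/s


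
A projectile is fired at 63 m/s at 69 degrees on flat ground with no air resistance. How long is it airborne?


T = 2*v0*sin(theta)/g = 2*63*sin(69°)/9.81 = 11.99 s

11.99 s


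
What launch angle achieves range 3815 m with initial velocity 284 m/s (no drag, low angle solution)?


sin(2*theta) = R*g/v0^2 = 3815*9.81/284^2 = 0.464009, theta = arcsin(0.464009)/2 = 13.82°

13.82 degrees


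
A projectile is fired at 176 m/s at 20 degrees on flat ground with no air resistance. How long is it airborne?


T = 2*v0*sin(theta)/g = 2*176*sin(20°)/9.81 = 12.27 s

12.27 s


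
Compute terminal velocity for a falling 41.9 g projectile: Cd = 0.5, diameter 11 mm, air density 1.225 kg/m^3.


A = pi*(d/2)^2 = pi*(11/2000)^2 = 9.50332e-05 m^2
vt = sqrt(2mg/(Cd*rho*A)) = sqrt(2*0.0419*9.81/(0.5 * 1.225 * 9.50332e-05)) = 118.8 m/s

118.8 m/s


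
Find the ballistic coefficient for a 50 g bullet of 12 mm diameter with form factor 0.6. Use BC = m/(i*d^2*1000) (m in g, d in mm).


BC = m/(i*d^2*1000) = 50/(0.6 * 12^2 * 1000) = 0.0005787

0.0005787


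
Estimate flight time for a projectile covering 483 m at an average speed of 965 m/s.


t = d/v = 483/965 = 0.5005 s

0.5005 s


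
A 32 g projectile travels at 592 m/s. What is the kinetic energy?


E = 0.5*m*v^2 = 0.5*0.032*592^2 = 5607 J

5607 J


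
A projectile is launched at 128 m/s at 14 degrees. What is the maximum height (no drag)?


H = (v0*sin(theta))^2 / (2g) = (128*sin(14°))^2 / (2*9.81) = 48.87 m

48.87 m


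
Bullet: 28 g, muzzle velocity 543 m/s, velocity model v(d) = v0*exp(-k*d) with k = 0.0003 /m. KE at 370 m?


v = v0*exp(-k*d) = 543*exp(-0.0003*370) = 485.952 m/s
E = 0.5*m*v^2 = 0.5*0.028*485.952^2 = 3306 J

3306 J


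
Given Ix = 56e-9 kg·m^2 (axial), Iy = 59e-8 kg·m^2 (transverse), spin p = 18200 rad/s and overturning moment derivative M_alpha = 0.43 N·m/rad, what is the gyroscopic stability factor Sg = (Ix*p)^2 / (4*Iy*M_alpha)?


Sg = Ix^2 * p^2 / (4 * Iy * M_alpha) = (56e-9)^2 * 18200^2 / (4 * 59e-8 * 0.43) = 1.024

1.024


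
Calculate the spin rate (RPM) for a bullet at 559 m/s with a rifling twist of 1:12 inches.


twist_m = 12*0.0254 = 0.3048 m
spin = v/twist = 559/0.3048 = 1833.99 rev/s
RPM = spin*60 = 1833.99*60 ≈ 110039 RPM

110039 RPM


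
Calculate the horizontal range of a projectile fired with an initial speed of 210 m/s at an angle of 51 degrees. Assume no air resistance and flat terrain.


R = v0^2 * sin(2*theta) / g = 210^2 * sin(2*51°) / 9.81 = 4397 m

4397 m


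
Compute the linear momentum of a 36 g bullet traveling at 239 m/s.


p = m*v = 0.036*239 = 8.604 kg·m/s

8.604 kg·m/s


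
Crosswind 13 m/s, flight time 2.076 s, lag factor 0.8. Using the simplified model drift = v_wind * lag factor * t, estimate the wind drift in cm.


drift = v_wind * lag * t = 13 * 0.8 * 2.076 = 21.5904 m ≈ 2159 cm

2159 cm


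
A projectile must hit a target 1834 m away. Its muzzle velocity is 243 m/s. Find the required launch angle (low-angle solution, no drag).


sin(2*theta) = R*g/v0^2 = 1834*9.81/243^2 = 0.304688, theta = arcsin(0.304688)/2 = 8.87°

8.87 degrees


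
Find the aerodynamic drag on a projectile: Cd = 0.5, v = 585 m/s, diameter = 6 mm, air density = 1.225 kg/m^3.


A = pi*(d/2)^2 = pi*(6/2000)^2 = 2.82743e-05 m^2
Fd = 0.5*Cd*rho*A*v^2 = 0.5*0.5*1.225*2.82743e-05*585^2 = 2.963 N

2.963 N


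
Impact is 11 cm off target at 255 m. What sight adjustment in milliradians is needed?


1 mrad subtends 1 cm per 10 m of range, so adj = error_cm / (dist_m / 10) = 11 / (255/10) = 0.4314 mrad

0.4314 mrad


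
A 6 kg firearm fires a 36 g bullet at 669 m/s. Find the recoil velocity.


v_recoil = m_p * v_p / m_gun = 0.036 * 669 / 6 = 4.014 m/s

4.014 m/s


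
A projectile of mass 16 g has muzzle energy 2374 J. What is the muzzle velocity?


v = sqrt(2*E/m) = sqrt(2*2374/0.016) = 544.7 m/s

544.7 m/s


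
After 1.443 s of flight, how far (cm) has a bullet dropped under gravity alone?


drop = 0.5*g*t^2 = 0.5*9.81*1.443^2 = 10.2134 m ≈ 1021 cm

1021 cm


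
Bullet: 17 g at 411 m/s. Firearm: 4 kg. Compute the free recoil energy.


v_r = m_p*v_p/m_gun = 0.017*411/4 = 1.74675 m/s, E_r = 0.5*m_gun*v_r^2 = 0.5*4*1.74675^2 = 6.102 J

6.102 J


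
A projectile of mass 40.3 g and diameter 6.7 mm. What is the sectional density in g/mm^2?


SD = m/d^2 = 40.3/6.7^2 = 0.8978 g/mm^2

0.8978 g/mm^2


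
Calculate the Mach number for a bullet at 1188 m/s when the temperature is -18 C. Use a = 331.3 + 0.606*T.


a = 331.3 + 0.606*(-18) = 320.392 m/s
M = v/a = 1188/320.392 = 3.708

3.708


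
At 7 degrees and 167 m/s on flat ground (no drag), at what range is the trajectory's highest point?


R = v0^2*sin(2*theta)/g = 167^2*sin(2*7°)/9.81 = 687.763 m
apex_dist = R/2 = 687.763/2 = 343.9 m

343.9 m


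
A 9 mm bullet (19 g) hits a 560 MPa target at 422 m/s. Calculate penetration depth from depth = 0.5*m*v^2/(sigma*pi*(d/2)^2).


A = pi*(d/2)^2 = pi*(9/2)^2 = 63.6173 mm^2
E = 0.5*m*v^2 = 0.5*0.019*422^2 = 1691.8 J
depth = E/(sigma*A) = 1691.8 J / (560 MPa * 63.6173 mm^2) = 1691.8/(560 * 63.6173) m = 0.0474882 m ≈ 47.49 mm

47.49 mm


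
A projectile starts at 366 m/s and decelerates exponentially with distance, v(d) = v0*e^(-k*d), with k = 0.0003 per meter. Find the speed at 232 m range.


v = v0*exp(-k*d) = 366*exp(-0.0003*232) = 341.4 m/s

341.4 m/s


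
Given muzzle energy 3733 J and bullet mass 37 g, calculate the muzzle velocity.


v = sqrt(2*E/m) = sqrt(2*3733/0.037) = 449.2 m/s

449.2 m/s


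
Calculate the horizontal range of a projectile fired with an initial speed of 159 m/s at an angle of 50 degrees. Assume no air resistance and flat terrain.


R = v0^2 * sin(2*theta) / g = 159^2 * sin(2*50°) / 9.81 = 2538 m

2538 m


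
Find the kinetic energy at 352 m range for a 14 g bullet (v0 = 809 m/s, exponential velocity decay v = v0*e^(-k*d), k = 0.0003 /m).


v = v0*exp(-k*d) = 809*exp(-0.0003*352) = 727.926 m/s
E = 0.5*m*v^2 = 0.5*0.014*727.926^2 = 3709 J

3709 J


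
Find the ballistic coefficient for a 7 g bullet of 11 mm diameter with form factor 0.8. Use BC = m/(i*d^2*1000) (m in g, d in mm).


BC = m/(i*d^2*1000) = 7/(0.8 * 11^2 * 1000) = 7.231e-05

7.231e-05


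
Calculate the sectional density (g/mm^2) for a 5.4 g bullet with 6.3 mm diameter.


SD = m/d^2 = 5.4/6.3^2 = 0.1361 g/mm^2

0.1361 g/mm^2


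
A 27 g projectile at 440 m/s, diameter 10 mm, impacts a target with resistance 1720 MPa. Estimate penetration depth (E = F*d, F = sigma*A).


A = pi*(d/2)^2 = pi*(10/2)^2 = 78.5398 mm^2
E = 0.5*m*v^2 = 0.5*0.027*440^2 = 2613.6 J
depth = E/(sigma*A) = 2613.6 J / (1720 MPa * 78.5398 mm^2) = 2613.6/(1720 * 78.5398) m = 0.0193473 m ≈ 19.35 mm

19.35 mm


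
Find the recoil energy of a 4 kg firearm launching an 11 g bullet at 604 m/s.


v_r = m_p*v_p/m_gun = 0.011*604/4 = 1.661 m/s, E_r = 0.5*m_gun*v_r^2 = 0.5*4*1.661^2 = 5.518 J

5.518 J


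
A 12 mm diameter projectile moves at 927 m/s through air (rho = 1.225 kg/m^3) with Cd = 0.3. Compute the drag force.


A = pi*(d/2)^2 = pi*(12/2000)^2 = 1.13097e-04 m^2
Fd = 0.5*Cd*rho*A*v^2 = 0.5*0.3*1.225*1.13097e-04*927^2 = 17.86 N

17.86 N


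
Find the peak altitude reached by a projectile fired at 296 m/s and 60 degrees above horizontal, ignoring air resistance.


H = (v0*sin(theta))^2 / (2g) = (296*sin(60°))^2 / (2*9.81) = 3349 m

3349 m


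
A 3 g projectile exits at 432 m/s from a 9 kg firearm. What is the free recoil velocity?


v_recoil = m_p * v_p / m_gun = 0.003 * 432 / 9 = 0.144 m/s

0.144 m/s


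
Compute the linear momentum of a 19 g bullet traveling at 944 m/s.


p = m*v = 0.019*944 = 17.94 kg·m/s

17.94 kg·m/s


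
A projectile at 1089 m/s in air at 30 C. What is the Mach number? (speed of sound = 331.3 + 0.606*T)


a = 331.3 + 0.606*(30) = 349.48 m/s
M = v/a = 1089/349.48 = 3.116

3.116


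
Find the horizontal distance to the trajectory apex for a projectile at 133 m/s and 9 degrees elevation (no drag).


R = v0^2*sin(2*theta)/g = 133^2*sin(2*9°)/9.81 = 557.207 m
apex_dist = R/2 = 557.207/2 = 278.6 m

278.6 m


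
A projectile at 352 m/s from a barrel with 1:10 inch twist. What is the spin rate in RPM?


twist_m = 10*0.0254 = 0.254 m
spin = v/twist = 352/0.254 = 1385.827 rev/s
RPM = spin*60 = 1385.827*60 ≈ 83150 RPM

83150 RPM


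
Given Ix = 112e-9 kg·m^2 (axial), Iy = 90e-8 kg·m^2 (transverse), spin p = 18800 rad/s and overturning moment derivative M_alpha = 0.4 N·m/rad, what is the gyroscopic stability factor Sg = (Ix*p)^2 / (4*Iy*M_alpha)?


Sg = Ix^2 * p^2 / (4 * Iy * M_alpha) = (112e-9)^2 * 18800^2 / (4 * 90e-8 * 0.4) = 3.079

3.079


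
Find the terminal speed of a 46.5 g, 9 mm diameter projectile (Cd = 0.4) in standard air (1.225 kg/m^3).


A = pi*(d/2)^2 = pi*(9/2000)^2 = 6.36173e-05 m^2
vt = sqrt(2mg/(Cd*rho*A)) = sqrt(2*0.0465*9.81/(0.4 * 1.225 * 6.36173e-05)) = 171.1 m/s

171.1 m/s


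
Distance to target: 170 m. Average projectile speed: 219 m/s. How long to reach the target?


t = d/v = 170/219 = 0.7763 s

0.7763 s


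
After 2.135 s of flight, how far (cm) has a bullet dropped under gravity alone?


drop = 0.5*g*t^2 = 0.5*9.81*2.135^2 = 22.3581 m ≈ 2236 cm

2236 cm


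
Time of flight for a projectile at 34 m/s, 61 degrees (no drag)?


T = 2*v0*sin(theta)/g = 2*34*sin(61°)/9.81 = 6.063 s

6.063 s


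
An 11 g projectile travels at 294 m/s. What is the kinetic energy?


E = 0.5*m*v^2 = 0.5*0.011*294^2 = 475.4 J

475.4 J


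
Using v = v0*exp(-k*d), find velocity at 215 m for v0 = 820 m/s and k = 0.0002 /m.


v = v0*exp(-k*d) = 820*exp(-0.0002*215) = 785.5 m/s

785.5 m/s


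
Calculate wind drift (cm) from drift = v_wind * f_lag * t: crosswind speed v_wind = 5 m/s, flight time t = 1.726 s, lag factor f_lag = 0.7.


drift = v_wind * lag * t = 5 * 0.7 * 1.726 = 6.041 m ≈ 604.1 cm

604.1 cm


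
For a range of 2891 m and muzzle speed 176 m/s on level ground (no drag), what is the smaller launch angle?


sin(2*theta) = R*g/v0^2 = 2891*9.81/176^2 = 0.91557, theta = arcsin(0.91557)/2 = 33.14°

33.14 degrees


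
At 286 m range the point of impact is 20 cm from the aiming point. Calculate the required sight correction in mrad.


1 mrad subtends 1 cm per 10 m of range, so adj = error_cm / (dist_m / 10) = 20 / (286/10) = 0.6993 mrad

0.6993 mrad


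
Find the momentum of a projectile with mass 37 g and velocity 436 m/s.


p = m*v = 0.037*436 = 16.13 kg·m/s

16.13 kg·m/s


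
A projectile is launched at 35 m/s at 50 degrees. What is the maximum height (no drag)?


H = (v0*sin(theta))^2 / (2g) = (35*sin(50°))^2 / (2*9.81) = 36.64 m

36.64 m


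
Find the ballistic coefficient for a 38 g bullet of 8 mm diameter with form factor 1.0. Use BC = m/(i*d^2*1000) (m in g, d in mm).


BC = m/(i*d^2*1000) = 38/(1.0 * 8^2 * 1000) = 0.0005937

0.0005937


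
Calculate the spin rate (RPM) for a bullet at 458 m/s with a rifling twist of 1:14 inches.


twist_m = 14*0.0254 = 0.3556 m
spin = v/twist = 458/0.3556 = 1287.964 rev/s
RPM = spin*60 = 1287.964*60 ≈ 77278 RPM

77278 RPM


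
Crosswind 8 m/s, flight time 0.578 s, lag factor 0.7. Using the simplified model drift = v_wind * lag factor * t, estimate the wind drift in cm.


drift = v_wind * lag * t = 8 * 0.7 * 0.578 = 3.2368 m ≈ 323.7 cm

323.7 cm


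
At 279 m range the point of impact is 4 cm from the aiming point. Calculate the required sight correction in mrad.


1 mrad subtends 1 cm per 10 m of range, so adj = error_cm / (dist_m / 10) = 4 / (279/10) = 0.1434 mrad

0.1434 mrad


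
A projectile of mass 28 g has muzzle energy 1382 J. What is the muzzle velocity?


v = sqrt(2*E/m) = sqrt(2*1382/0.028) = 314.2 m/s

314.2 m/s


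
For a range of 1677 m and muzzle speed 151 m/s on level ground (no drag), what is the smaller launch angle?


sin(2*theta) = R*g/v0^2 = 1677*9.81/151^2 = 0.72152, theta = arcsin(0.72152)/2 = 23.09°

23.09 degrees


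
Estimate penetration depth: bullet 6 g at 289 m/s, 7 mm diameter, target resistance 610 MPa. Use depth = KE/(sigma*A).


A = pi*(d/2)^2 = pi*(7/2)^2 = 38.4845 mm^2
E = 0.5*m*v^2 = 0.5*0.006*289^2 = 250.563 J
depth = E/(sigma*A) = 250.563 J / (610 MPa * 38.4845 mm^2) = 250.563/(610 * 38.4845) m = 0.0106734 m ≈ 10.67 mm

10.67 mm


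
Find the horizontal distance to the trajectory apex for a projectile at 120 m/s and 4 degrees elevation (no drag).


R = v0^2*sin(2*theta)/g = 120^2*sin(2*4°)/9.81 = 204.291 m
apex_dist = R/2 = 204.291/2 = 102.1 m

102.1 m


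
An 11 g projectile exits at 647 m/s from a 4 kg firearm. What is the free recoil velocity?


v_recoil = m_p * v_p / m_gun = 0.011 * 647 / 4 = 1.779 m/s

1.779 m/s


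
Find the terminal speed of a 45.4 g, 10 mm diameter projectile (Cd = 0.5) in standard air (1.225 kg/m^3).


A = pi*(d/2)^2 = pi*(10/2000)^2 = 7.85398e-05 m^2
vt = sqrt(2mg/(Cd*rho*A)) = sqrt(2*0.0454*9.81/(0.5 * 1.225 * 7.85398e-05)) = 136.1 m/s

136.1 m/s


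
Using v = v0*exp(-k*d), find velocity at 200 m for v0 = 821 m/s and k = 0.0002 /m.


v = v0*exp(-k*d) = 821*exp(-0.0002*200) = 788.8 m/s

788.8 m/s
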